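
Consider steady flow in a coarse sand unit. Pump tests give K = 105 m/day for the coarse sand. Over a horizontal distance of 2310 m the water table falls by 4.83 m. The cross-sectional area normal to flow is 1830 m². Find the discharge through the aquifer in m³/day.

402

Hydraulic gradient i = Δh / L = 4.83 / 2310 = 0.002091.
Darcy's law: Q = K · A · i = 105.0 × 1830 × 0.002091 = 401.8 m³/day.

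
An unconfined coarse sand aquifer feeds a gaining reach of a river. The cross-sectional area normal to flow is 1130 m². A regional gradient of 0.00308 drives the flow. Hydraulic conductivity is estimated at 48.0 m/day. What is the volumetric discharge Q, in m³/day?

Hydraulic gradient i = 0.00308.
Darcy's law: Q = K · A · i = 48.00 × 1130 × 0.003080 = 167.1 m³/day.

167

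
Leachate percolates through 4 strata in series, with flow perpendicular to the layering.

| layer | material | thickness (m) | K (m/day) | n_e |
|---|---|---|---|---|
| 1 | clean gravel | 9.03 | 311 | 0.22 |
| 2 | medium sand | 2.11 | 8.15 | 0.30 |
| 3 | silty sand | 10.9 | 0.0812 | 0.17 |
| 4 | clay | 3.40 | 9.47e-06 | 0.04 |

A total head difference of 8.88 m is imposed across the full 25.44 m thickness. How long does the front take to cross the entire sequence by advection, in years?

With flow normal to the layers, continuity requires the same specific discharge q through every layer.
Σ(b_i/K_i) = 9.03/311 + 2.11/8.15 + 10.9/0.0812 + 3.40/9.47e-06 = 3.592e+05 d.
q = Δh / Σ(b_i/K_i) = 8.88 / 3.592e+05 = 2.472e-05 m/day.
In each layer the seepage velocity is v_i = q/n_i, so the layer transit time is t_i = b_i·n_i / q:
  layer 1 (clean gravel): t_1 = 9.03 × 0.22 / 2.472e-05 = 80351 d
  layer 2 (medium sand): t_2 = 2.11 × 0.30 / 2.472e-05 = 25603 d
  layer 3 (silty sand): t_3 = 10.9 × 0.17 / 2.472e-05 = 74947 d
  layer 4 (clay): t_4 = 3.40 × 0.04 / 2.472e-05 = 5501 d
Total t = Σ t_i = 1.864e+05 days = 510.3 years.

510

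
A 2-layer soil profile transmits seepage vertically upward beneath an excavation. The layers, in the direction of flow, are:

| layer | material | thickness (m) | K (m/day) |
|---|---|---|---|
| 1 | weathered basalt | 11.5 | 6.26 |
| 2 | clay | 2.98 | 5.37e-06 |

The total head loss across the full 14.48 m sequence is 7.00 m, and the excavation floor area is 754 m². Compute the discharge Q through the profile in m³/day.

0.00951

Flow is perpendicular to layering, so the layers act in series and the equivalent K is the thickness-weighted harmonic mean.
Total thickness L = 11.5 + 2.98 = 14.48 m.
Σ(b_i/K_i) = 11.5/6.26 + 2.98/5.37e-06 = 5.549e+05 d.
K_eq = L / Σ(b_i/K_i) = 14.48 / 5.549e+05 = 2.609e-05 m/day.
Q = K_eq · A · (Δh/L) = 2.609e-05 × 754 × (7.00/14.48) = 0.009511 m³/day.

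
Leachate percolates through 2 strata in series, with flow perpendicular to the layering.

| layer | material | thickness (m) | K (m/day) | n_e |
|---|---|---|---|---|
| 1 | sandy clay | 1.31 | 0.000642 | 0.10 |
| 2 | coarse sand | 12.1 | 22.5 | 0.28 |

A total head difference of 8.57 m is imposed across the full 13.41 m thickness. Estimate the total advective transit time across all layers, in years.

2.29

With flow normal to the layers, continuity requires the same specific discharge q through every layer.
Σ(b_i/K_i) = 1.31/0.000642 + 12.1/22.5 = 2041 d.
q = Δh / Σ(b_i/K_i) = 8.57 / 2041 = 0.004199 m/day.
In each layer the seepage velocity is v_i = q/n_i, so the layer transit time is t_i = b_i·n_i / q:
  layer 1 (sandy clay): t_1 = 1.31 × 0.10 / 0.004199 = 31.20 d
  layer 2 (coarse sand): t_2 = 12.1 × 0.28 / 0.004199 = 806.9 d
Total t = Σ t_i = 838.1 days = 2.295 years.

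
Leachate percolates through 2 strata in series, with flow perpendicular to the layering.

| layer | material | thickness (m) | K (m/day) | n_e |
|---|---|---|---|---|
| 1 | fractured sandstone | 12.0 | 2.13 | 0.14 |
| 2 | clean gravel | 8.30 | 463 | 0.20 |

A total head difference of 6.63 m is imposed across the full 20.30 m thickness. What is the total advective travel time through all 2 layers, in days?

With flow normal to the layers, continuity requires the same specific discharge q through every layer.
Σ(b_i/K_i) = 12.0/2.13 + 8.30/463 = 5.652 d.
q = Δh / Σ(b_i/K_i) = 6.63 / 5.652 = 1.173 m/day.
In each layer the seepage velocity is v_i = q/n_i, so the layer transit time is t_i = b_i·n_i / q:
  layer 1 (fractured sandstone): t_1 = 12.0 × 0.14 / 1.173 = 1.432 d
  layer 2 (clean gravel): t_2 = 8.30 × 0.20 / 1.173 = 1.415 d
Total t = Σ t_i = 2.847 days.

2.85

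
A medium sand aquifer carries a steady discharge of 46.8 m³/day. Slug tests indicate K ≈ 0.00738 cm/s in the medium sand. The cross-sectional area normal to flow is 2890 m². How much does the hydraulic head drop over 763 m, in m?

Convert K: 0.00738 cm/s × 864 = 6.376 m/day.
From Q = K·A·i, i = Q / (K·A) = 46.8 / (6.376 × 2890) = 0.002540.
Head loss Δh = i · L = 0.002540 × 763 = 1.938 m.

1.94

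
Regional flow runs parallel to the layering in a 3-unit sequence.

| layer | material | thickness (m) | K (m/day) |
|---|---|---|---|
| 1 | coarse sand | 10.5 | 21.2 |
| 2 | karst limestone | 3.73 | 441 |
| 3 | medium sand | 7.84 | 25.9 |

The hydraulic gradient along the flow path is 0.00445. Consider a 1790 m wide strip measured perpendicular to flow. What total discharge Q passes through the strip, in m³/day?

16500

Flow is parallel to layering, so each bed carries its own Darcy discharge and the transmissivities add.
Σ(K_i·b_i) = 21.2×10.5 + 441×3.73 + 25.9×7.84 = 2071 m²/day.
Hydraulic gradient i = 0.00445.
Q = Σ(K_i·b_i) · W · i = 2071 × 1790 × 0.004450 = 16493 m³/day.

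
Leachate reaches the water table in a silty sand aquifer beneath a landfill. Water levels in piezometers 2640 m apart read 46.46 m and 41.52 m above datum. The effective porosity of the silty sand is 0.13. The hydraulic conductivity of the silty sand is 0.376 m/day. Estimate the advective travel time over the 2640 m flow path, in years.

Hydraulic gradient i = (46.46 − 41.52) / 2640 = 4.94 / 2640 = 0.001871.
Darcy flux q = K · i = 0.3760 × 0.001871 = 0.0007036 m/day.
Seepage velocity v = q / n_e = 0.0007036 / 0.13 = 0.005412 m/day.
Travel time t = L / v = 2640 / 0.005412 = 4.878e+05 days = 1336 years.

1340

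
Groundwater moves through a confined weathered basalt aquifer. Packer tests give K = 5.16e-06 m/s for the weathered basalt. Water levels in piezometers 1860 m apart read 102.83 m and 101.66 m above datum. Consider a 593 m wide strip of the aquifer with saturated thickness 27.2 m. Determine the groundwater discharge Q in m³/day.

4.52

Convert K: 5.16e-06 m/s × 86400 = 0.4458 m/day.
Cross-sectional area A = 593 × 27.2 = 16130 m².
Hydraulic gradient i = (102.83 − 101.66) / 1860 = 1.17 / 1860 = 0.0006290.
Darcy's law: Q = K · A · i = 0.4458 × 16130 × 0.0006290 = 4.523 m³/day.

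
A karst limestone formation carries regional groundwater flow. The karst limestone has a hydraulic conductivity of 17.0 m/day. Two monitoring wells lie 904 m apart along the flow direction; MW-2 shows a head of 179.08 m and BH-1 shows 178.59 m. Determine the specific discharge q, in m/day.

Hydraulic gradient i = (179.08 − 178.59) / 904 = 0.49 / 904 = 0.0005420.
Specific discharge q = K · i = 17.00 × 0.0005420 = 0.009215 m/day.

0.00921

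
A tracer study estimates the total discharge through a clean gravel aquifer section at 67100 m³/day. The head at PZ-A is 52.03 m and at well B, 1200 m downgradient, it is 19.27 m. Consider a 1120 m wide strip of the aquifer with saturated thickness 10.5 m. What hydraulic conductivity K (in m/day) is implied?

Cross-sectional area A = 1120 × 10.5 = 11760 m².
Hydraulic gradient i = (52.03 − 19.27) / 1200 = 32.76 / 1200 = 0.02730.
From Q = K·A·i, K = Q / (A·i) = 67100 / (11760 × 0.02730) = 209.0 m/day.

209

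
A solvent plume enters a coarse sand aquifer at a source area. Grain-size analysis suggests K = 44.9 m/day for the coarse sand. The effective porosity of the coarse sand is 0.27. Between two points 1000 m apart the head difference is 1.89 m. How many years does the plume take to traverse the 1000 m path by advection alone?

Hydraulic gradient i = Δh / L = 1.89 / 1000 = 0.001890.
Darcy flux q = K · i = 44.90 × 0.001890 = 0.08486 m/day.
Seepage velocity v = q / n_e = 0.08486 / 0.27 = 0.3143 m/day.
Travel time t = L / v = 1000 / 0.3143 = 3182 days = 8.711 years.

8.71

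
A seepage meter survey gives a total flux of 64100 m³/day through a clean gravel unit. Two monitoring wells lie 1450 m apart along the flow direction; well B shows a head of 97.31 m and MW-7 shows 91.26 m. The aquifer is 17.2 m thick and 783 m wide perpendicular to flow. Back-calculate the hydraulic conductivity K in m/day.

1140

Cross-sectional area A = 783 × 17.2 = 13468 m².
Hydraulic gradient i = (97.31 − 91.26) / 1450 = 6.05 / 1450 = 0.004172.
From Q = K·A·i, K = Q / (A·i) = 64100 / (13468 × 0.004172) = 1141 m/day.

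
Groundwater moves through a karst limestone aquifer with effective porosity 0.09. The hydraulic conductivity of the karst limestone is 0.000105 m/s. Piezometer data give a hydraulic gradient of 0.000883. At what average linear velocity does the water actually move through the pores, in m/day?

0.0890

Convert K: 0.000105 m/s × 86400 = 9.072 m/day.
Hydraulic gradient i = 0.000883.
Darcy flux q = K · i = 9.072 × 0.0008830 = 0.008011 m/day.
Seepage velocity v = q / n_e = 0.008011 / 0.09 = 0.08901 m/day.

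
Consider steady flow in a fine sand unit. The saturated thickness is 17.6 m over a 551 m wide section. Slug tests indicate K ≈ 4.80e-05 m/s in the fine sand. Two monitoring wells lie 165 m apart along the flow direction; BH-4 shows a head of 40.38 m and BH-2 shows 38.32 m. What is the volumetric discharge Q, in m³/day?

502

Convert K: 4.80e-05 m/s × 86400 = 4.147 m/day.
Cross-sectional area A = 551 × 17.6 = 9698 m².
Hydraulic gradient i = (40.38 − 38.32) / 165 = 2.06 / 165 = 0.01248.
Darcy's law: Q = K · A · i = 4.147 × 9698 × 0.01248 = 502.1 m³/day.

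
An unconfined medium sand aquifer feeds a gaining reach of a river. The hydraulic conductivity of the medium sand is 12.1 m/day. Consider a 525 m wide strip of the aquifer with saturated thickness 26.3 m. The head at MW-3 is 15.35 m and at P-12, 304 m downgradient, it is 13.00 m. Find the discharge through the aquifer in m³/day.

1290

Cross-sectional area A = 525 × 26.3 = 13808 m².
Hydraulic gradient i = (15.35 − 13.00) / 304 = 2.35 / 304 = 0.007730.
Darcy's law: Q = K · A · i = 12.10 × 13808 × 0.007730 = 1292 m³/day.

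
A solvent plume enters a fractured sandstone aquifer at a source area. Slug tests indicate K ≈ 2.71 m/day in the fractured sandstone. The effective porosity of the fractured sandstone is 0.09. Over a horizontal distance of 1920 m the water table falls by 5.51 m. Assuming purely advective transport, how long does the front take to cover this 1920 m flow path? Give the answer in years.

Hydraulic gradient i = Δh / L = 5.51 / 1920 = 0.002870.
Darcy flux q = K · i = 2.710 × 0.002870 = 0.007777 m/day.
Seepage velocity v = q / n_e = 0.007777 / 0.09 = 0.08641 m/day.
Travel time t = L / v = 1920 / 0.08641 = 22219 days = 60.83 years.

60.8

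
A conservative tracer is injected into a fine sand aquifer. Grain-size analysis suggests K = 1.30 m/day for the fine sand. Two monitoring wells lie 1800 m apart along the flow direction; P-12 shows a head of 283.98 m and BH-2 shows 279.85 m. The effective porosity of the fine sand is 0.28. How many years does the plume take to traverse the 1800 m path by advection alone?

463

Hydraulic gradient i = (283.98 − 279.85) / 1800 = 4.13 / 1800 = 0.002294.
Darcy flux q = K · i = 1.300 × 0.002294 = 0.002983 m/day.
Seepage velocity v = q / n_e = 0.002983 / 0.28 = 0.01065 m/day.
Travel time t = L / v = 1800 / 0.01065 = 1.690e+05 days = 462.6 years.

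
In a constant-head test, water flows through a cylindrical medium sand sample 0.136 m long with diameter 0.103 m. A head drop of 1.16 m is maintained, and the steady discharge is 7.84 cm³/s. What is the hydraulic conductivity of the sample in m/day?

Cross-sectional area A = π·(d/2)² = π × (0.103/2)² = 0.008332 m².
Convert discharge: 7.84 cm³/s = 7.840e-06 m³/s.
Darcy's law rearranged: K = Q·L / (A·Δh) = 7.840e-06 × 0.136 / (0.008332 × 1.16) = 0.0001103 m/s = 9.531 m/day.

9.53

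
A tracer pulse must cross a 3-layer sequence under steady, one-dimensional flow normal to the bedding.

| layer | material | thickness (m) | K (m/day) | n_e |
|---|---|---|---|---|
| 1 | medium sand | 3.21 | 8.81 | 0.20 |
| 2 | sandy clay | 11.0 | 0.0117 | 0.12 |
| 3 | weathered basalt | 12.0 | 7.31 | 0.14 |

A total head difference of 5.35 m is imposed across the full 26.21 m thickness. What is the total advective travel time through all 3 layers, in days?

641

With flow normal to the layers, continuity requires the same specific discharge q through every layer.
Σ(b_i/K_i) = 3.21/8.81 + 11.0/0.0117 + 12.0/7.31 = 942.2 d.
q = Δh / Σ(b_i/K_i) = 5.35 / 942.2 = 0.005678 m/day.
In each layer the seepage velocity is v_i = q/n_i, so the layer transit time is t_i = b_i·n_i / q:
  layer 1 (medium sand): t_1 = 3.21 × 0.20 / 0.005678 = 113.1 d
  layer 2 (sandy clay): t_2 = 11.0 × 0.12 / 0.005678 = 232.5 d
  layer 3 (weathered basalt): t_3 = 12.0 × 0.14 / 0.005678 = 295.9 d
Total t = Σ t_i = 641.4 days.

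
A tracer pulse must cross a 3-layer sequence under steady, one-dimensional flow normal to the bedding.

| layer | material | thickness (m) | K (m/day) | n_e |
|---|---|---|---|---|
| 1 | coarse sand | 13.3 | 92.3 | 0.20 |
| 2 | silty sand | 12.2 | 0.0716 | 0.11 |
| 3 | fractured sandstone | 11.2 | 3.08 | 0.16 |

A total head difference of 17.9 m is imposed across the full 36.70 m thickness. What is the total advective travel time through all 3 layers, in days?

With flow normal to the layers, continuity requires the same specific discharge q through every layer.
Σ(b_i/K_i) = 13.3/92.3 + 12.2/0.0716 + 11.2/3.08 = 174.2 d.
q = Δh / Σ(b_i/K_i) = 17.9 / 174.2 = 0.1028 m/day.
In each layer the seepage velocity is v_i = q/n_i, so the layer transit time is t_i = b_i·n_i / q:
  layer 1 (coarse sand): t_1 = 13.3 × 0.20 / 0.1028 = 25.88 d
  layer 2 (silty sand): t_2 = 12.2 × 0.11 / 0.1028 = 13.06 d
  layer 3 (fractured sandstone): t_3 = 11.2 × 0.16 / 0.1028 = 17.44 d
Total t = Σ t_i = 56.38 days.

56.4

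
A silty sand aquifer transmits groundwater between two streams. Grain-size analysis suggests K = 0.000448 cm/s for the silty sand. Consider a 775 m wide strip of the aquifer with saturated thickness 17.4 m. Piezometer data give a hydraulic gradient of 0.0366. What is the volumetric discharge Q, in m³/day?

Convert K: 0.000448 cm/s × 864 = 0.3871 m/day.
Cross-sectional area A = 775 × 17.4 = 13485 m².
Hydraulic gradient i = 0.0366.
Darcy's law: Q = K · A · i = 0.3871 × 13485 × 0.03660 = 191.0 m³/day.

191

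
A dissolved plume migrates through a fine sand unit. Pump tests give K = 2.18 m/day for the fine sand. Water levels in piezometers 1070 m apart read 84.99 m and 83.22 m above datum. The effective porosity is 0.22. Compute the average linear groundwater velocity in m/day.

0.0164

Hydraulic gradient i = (84.99 − 83.22) / 1070 = 1.77 / 1070 = 0.001654.
Darcy flux q = K · i = 2.180 × 0.001654 = 0.003606 m/day.
Seepage velocity v = q / n_e = 0.003606 / 0.22 = 0.01639 m/day.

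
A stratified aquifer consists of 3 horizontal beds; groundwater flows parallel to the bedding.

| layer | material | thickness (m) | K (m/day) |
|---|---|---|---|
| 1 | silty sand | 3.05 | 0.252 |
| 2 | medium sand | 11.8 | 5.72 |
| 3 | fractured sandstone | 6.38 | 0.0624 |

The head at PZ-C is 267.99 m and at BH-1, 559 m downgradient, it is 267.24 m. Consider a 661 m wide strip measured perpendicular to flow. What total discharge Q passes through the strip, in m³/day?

60.9

Flow is parallel to layering, so each bed carries its own Darcy discharge and the transmissivities add.
Σ(K_i·b_i) = 0.252×3.05 + 5.72×11.8 + 0.0624×6.38 = 68.66 m²/day.
Hydraulic gradient i = (267.99 − 267.24) / 559 = 0.75 / 559 = 0.001342.
Q = Σ(K_i·b_i) · W · i = 68.66 × 661 × 0.001342 = 60.89 m³/day.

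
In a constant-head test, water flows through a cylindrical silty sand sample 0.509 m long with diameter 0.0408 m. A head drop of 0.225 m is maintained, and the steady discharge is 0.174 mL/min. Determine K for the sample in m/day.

0.434

Cross-sectional area A = π·(d/2)² = π × (0.0408/2)² = 0.001307 m².
Convert discharge: 0.174 mL/min = 2.900e-09 m³/s.
Darcy's law rearranged: K = Q·L / (A·Δh) = 2.900e-09 × 0.509 / (0.001307 × 0.225) = 5.018e-06 m/s = 0.4335 m/day.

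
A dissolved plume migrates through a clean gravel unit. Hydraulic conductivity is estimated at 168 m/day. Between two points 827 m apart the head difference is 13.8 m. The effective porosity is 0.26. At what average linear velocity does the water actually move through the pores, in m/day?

Hydraulic gradient i = Δh / L = 13.8 / 827 = 0.01669.
Darcy flux q = K · i = 168.0 × 0.01669 = 2.803 m/day.
Seepage velocity v = q / n_e = 2.803 / 0.26 = 10.78 m/day.

10.8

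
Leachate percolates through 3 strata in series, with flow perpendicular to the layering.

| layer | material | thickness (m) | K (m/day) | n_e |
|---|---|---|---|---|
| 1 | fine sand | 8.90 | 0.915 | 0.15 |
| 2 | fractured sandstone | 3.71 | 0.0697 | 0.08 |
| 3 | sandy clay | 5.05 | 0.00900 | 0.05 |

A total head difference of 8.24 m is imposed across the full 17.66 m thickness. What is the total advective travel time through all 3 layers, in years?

With flow normal to the layers, continuity requires the same specific discharge q through every layer.
Σ(b_i/K_i) = 8.90/0.915 + 3.71/0.0697 + 5.05/0.00900 = 624.1 d.
q = Δh / Σ(b_i/K_i) = 8.24 / 624.1 = 0.01320 m/day.
In each layer the seepage velocity is v_i = q/n_i, so the layer transit time is t_i = b_i·n_i / q:
  layer 1 (fine sand): t_1 = 8.90 × 0.15 / 0.01320 = 101.1 d
  layer 2 (fractured sandstone): t_2 = 3.71 × 0.08 / 0.01320 = 22.48 d
  layer 3 (sandy clay): t_3 = 5.05 × 0.05 / 0.01320 = 19.12 d
Total t = Σ t_i = 142.7 days = 0.3907 years.

0.391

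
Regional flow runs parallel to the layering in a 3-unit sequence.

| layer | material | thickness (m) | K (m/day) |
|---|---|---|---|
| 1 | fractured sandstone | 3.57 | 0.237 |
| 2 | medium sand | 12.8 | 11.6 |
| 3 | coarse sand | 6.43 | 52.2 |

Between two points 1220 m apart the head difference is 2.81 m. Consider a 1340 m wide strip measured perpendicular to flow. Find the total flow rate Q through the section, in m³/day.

1500

Flow is parallel to layering, so each bed carries its own Darcy discharge and the transmissivities add.
Σ(K_i·b_i) = 0.237×3.57 + 11.6×12.8 + 52.2×6.43 = 485.0 m²/day.
Hydraulic gradient i = Δh / L = 2.81 / 1220 = 0.002303.
Q = Σ(K_i·b_i) · W · i = 485.0 × 1340 × 0.002303 = 1497 m³/day.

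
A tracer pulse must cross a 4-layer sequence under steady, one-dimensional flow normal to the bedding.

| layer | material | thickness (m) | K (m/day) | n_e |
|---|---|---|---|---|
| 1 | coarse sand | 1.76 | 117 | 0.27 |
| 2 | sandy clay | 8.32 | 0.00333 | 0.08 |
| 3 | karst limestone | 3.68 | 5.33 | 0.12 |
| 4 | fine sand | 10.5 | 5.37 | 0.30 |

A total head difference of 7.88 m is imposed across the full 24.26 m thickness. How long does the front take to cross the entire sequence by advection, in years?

With flow normal to the layers, continuity requires the same specific discharge q through every layer.
Σ(b_i/K_i) = 1.76/117 + 8.32/0.00333 + 3.68/5.33 + 10.5/5.37 = 2501 d.
q = Δh / Σ(b_i/K_i) = 7.88 / 2501 = 0.003151 m/day.
In each layer the seepage velocity is v_i = q/n_i, so the layer transit time is t_i = b_i·n_i / q:
  layer 1 (coarse sand): t_1 = 1.76 × 0.27 / 0.003151 = 150.8 d
  layer 2 (sandy clay): t_2 = 8.32 × 0.08 / 0.003151 = 211.3 d
  layer 3 (karst limestone): t_3 = 3.68 × 0.12 / 0.003151 = 140.2 d
  layer 4 (fine sand): t_4 = 10.5 × 0.30 / 0.003151 = 999.8 d
Total t = Σ t_i = 1502 days = 4.113 years.

4.11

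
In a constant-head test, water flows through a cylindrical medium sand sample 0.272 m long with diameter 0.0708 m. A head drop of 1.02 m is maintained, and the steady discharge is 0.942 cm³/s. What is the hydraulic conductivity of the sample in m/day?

5.51

Cross-sectional area A = π·(d/2)² = π × (0.0708/2)² = 0.003937 m².
Convert discharge: 0.942 cm³/s = 9.420e-07 m³/s.
Darcy's law rearranged: K = Q·L / (A·Δh) = 9.420e-07 × 0.272 / (0.003937 × 1.02) = 6.381e-05 m/s = 5.513 m/day.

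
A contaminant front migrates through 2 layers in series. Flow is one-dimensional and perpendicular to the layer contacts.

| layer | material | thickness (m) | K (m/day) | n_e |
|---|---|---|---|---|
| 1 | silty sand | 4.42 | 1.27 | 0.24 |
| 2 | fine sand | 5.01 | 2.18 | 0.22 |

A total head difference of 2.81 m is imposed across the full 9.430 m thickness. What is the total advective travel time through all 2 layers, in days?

With flow normal to the layers, continuity requires the same specific discharge q through every layer.
Σ(b_i/K_i) = 4.42/1.27 + 5.01/2.18 = 5.778 d.
q = Δh / Σ(b_i/K_i) = 2.81 / 5.778 = 0.4863 m/day.
In each layer the seepage velocity is v_i = q/n_i, so the layer transit time is t_i = b_i·n_i / q:
  layer 1 (silty sand): t_1 = 4.42 × 0.24 / 0.4863 = 2.181 d
  layer 2 (fine sand): t_2 = 5.01 × 0.22 / 0.4863 = 2.267 d
Total t = Σ t_i = 4.448 days.

4.45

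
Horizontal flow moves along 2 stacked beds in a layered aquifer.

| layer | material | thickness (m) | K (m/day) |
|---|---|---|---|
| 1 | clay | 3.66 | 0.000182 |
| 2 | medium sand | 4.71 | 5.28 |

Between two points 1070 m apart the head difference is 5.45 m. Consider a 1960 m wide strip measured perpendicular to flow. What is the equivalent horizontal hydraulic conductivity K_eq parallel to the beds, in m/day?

2.97

Flow is parallel to layering, so each bed carries its own Darcy discharge and the transmissivities add.
Σ(K_i·b_i) = 0.000182×3.66 + 5.28×4.71 = 24.87 m²/day.
Total thickness b = 8.370 m, so K_eq = Σ(K_i·b_i)/b = 2.971 m/day.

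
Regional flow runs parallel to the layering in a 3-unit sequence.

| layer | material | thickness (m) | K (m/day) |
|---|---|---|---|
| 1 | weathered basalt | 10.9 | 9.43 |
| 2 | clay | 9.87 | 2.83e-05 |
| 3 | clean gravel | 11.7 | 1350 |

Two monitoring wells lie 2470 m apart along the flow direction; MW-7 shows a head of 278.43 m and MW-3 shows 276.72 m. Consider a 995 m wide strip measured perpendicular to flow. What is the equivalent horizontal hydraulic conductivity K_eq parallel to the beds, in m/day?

Flow is parallel to layering, so each bed carries its own Darcy discharge and the transmissivities add.
Σ(K_i·b_i) = 9.43×10.9 + 2.83e-05×9.87 + 1350×11.7 = 15898 m²/day.
Total thickness b = 32.47 m, so K_eq = Σ(K_i·b_i)/b = 489.6 m/day.

490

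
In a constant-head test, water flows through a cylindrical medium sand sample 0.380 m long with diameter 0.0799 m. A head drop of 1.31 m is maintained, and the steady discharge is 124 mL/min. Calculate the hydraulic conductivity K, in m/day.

Cross-sectional area A = π·(d/2)² = π × (0.0799/2)² = 0.005014 m².
Convert discharge: 124 mL/min = 2.067e-06 m³/s.
Darcy's law rearranged: K = Q·L / (A·Δh) = 2.067e-06 × 0.380 / (0.005014 × 1.31) = 0.0001196 m/s = 10.33 m/day.

10.3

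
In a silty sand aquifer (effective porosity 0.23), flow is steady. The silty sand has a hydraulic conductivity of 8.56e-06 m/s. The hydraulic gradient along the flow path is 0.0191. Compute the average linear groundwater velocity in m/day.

Convert K: 8.56e-06 m/s × 86400 = 0.7396 m/day.
Hydraulic gradient i = 0.0191.
Darcy flux q = K · i = 0.7396 × 0.01910 = 0.01413 m/day.
Seepage velocity v = q / n_e = 0.01413 / 0.23 = 0.06142 m/day.

0.0614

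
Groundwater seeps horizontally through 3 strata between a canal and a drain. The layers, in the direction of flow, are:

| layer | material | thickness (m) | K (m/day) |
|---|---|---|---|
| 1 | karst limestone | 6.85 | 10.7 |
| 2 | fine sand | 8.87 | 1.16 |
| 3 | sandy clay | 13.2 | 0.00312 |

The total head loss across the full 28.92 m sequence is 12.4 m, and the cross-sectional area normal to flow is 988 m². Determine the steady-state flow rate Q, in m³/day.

2.89

Flow is perpendicular to layering, so the layers act in series and the equivalent K is the thickness-weighted harmonic mean.
Total thickness L = 6.85 + 8.87 + 13.2 = 28.92 m.
Σ(b_i/K_i) = 6.85/10.7 + 8.87/1.16 + 13.2/0.00312 = 4239 d.
K_eq = L / Σ(b_i/K_i) = 28.92 / 4239 = 0.006822 m/day.
Q = K_eq · A · (Δh/L) = 0.006822 × 988 × (12.4/28.92) = 2.890 m³/day.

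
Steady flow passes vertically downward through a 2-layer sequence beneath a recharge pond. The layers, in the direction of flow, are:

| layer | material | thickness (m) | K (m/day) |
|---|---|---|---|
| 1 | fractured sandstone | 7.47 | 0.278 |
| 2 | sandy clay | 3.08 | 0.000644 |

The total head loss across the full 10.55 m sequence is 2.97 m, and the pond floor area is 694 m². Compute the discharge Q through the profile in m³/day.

0.429

Flow is perpendicular to layering, so the layers act in series and the equivalent K is the thickness-weighted harmonic mean.
Total thickness L = 7.47 + 3.08 = 10.55 m.
Σ(b_i/K_i) = 7.47/0.278 + 3.08/0.000644 = 4809 d.
K_eq = L / Σ(b_i/K_i) = 10.55 / 4809 = 0.002194 m/day.
Q = K_eq · A · (Δh/L) = 0.002194 × 694 × (2.97/10.55) = 0.4286 m³/day.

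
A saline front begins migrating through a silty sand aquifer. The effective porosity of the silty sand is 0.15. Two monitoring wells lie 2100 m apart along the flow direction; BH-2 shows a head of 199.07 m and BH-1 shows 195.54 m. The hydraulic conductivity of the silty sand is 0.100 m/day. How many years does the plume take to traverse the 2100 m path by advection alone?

5130

Hydraulic gradient i = (199.07 − 195.54) / 2100 = 3.53 / 2100 = 0.001681.
Darcy flux q = K · i = 0.1000 × 0.001681 = 0.0001681 m/day.
Seepage velocity v = q / n_e = 0.0001681 / 0.15 = 0.001121 m/day.
Travel time t = L / v = 2100 / 0.001121 = 1.874e+06 days = 5131 years.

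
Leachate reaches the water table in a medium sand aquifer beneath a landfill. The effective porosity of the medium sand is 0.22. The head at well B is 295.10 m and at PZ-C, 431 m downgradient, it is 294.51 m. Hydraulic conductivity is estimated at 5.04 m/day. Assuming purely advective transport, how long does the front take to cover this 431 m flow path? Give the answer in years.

37.6

Hydraulic gradient i = (295.10 − 294.51) / 431 = 0.59 / 431 = 0.001369.
Darcy flux q = K · i = 5.040 × 0.001369 = 0.006899 m/day.
Seepage velocity v = q / n_e = 0.006899 / 0.22 = 0.03136 m/day.
Travel time t = L / v = 431 / 0.03136 = 13743 days = 37.63 years.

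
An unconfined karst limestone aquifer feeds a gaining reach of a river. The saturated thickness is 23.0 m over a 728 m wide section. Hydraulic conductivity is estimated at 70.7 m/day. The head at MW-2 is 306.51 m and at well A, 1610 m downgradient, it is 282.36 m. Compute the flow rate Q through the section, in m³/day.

Cross-sectional area A = 728 × 23.0 = 16744 m².
Hydraulic gradient i = (306.51 − 282.36) / 1610 = 24.15 / 1610 = 0.01500.
Darcy's law: Q = K · A · i = 70.70 × 16744 × 0.01500 = 17757 m³/day.

17800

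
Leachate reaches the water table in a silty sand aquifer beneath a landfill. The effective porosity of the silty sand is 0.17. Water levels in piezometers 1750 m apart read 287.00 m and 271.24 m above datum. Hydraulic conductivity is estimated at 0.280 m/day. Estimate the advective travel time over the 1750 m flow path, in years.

Hydraulic gradient i = (287.00 − 271.24) / 1750 = 15.76 / 1750 = 0.009006.
Darcy flux q = K · i = 0.2800 × 0.009006 = 0.002522 m/day.
Seepage velocity v = q / n_e = 0.002522 / 0.17 = 0.01483 m/day.
Travel time t = L / v = 1750 / 0.01483 = 1.180e+05 days = 323.0 years.

323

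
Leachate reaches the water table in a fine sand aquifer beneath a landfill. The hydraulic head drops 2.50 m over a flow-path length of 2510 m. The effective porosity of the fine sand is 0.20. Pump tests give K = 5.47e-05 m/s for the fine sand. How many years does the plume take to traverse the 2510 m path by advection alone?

Convert K: 5.47e-05 m/s × 86400 = 4.726 m/day.
Hydraulic gradient i = Δh / L = 2.50 / 2510 = 0.0009960.
Darcy flux q = K · i = 4.726 × 0.0009960 = 0.004707 m/day.
Seepage velocity v = q / n_e = 0.004707 / 0.20 = 0.02354 m/day.
Travel time t = L / v = 2510 / 0.02354 = 1.066e+05 days = 292.0 years.

292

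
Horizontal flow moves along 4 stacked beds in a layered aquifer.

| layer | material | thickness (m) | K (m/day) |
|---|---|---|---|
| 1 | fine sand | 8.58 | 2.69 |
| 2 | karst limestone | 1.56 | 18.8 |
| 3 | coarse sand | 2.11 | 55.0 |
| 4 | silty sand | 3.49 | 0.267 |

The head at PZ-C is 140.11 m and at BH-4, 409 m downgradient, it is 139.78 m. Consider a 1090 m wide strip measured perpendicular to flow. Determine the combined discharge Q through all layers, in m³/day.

149

Flow is parallel to layering, so each bed carries its own Darcy discharge and the transmissivities add.
Σ(K_i·b_i) = 2.69×8.58 + 18.8×1.56 + 55.0×2.11 + 0.267×3.49 = 169.4 m²/day.
Hydraulic gradient i = (140.11 − 139.78) / 409 = 0.33 / 409 = 0.0008068.
Q = Σ(K_i·b_i) · W · i = 169.4 × 1090 × 0.0008068 = 149.0 m³/day.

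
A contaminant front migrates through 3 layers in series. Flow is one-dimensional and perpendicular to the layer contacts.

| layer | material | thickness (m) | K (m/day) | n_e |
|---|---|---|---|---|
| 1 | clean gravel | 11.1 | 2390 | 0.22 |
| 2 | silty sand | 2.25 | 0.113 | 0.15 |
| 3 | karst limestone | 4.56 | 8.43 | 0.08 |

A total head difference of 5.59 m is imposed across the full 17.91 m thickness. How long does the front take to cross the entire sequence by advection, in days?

11.5

With flow normal to the layers, continuity requires the same specific discharge q through every layer.
Σ(b_i/K_i) = 11.1/2390 + 2.25/0.113 + 4.56/8.43 = 20.46 d.
q = Δh / Σ(b_i/K_i) = 5.59 / 20.46 = 0.2733 m/day.
In each layer the seepage velocity is v_i = q/n_i, so the layer transit time is t_i = b_i·n_i / q:
  layer 1 (clean gravel): t_1 = 11.1 × 0.22 / 0.2733 = 8.937 d
  layer 2 (silty sand): t_2 = 2.25 × 0.15 / 0.2733 = 1.235 d
  layer 3 (karst limestone): t_3 = 4.56 × 0.08 / 0.2733 = 1.335 d
Total t = Σ t_i = 11.51 days.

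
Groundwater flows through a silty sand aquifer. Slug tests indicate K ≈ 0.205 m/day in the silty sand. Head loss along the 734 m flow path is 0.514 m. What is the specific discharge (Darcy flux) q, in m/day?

0.000144

Hydraulic gradient i = Δh / L = 0.514 / 734 = 0.0007003.
Specific discharge q = K · i = 0.2050 × 0.0007003 = 0.0001436 m/day.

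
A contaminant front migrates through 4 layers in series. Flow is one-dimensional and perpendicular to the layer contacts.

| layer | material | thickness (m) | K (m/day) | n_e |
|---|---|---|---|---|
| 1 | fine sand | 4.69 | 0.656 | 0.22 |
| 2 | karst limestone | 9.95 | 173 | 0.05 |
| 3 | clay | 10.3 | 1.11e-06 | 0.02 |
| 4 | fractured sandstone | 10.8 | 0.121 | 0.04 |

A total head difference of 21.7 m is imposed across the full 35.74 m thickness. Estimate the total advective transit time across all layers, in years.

With flow normal to the layers, continuity requires the same specific discharge q through every layer.
Σ(b_i/K_i) = 4.69/0.656 + 9.95/173 + 10.3/1.11e-06 + 10.8/0.121 = 9.279e+06 d.
q = Δh / Σ(b_i/K_i) = 21.7 / 9.279e+06 = 2.339e-06 m/day.
In each layer the seepage velocity is v_i = q/n_i, so the layer transit time is t_i = b_i·n_i / q:
  layer 1 (fine sand): t_1 = 4.69 × 0.22 / 2.339e-06 = 4.412e+05 d
  layer 2 (karst limestone): t_2 = 9.95 × 0.05 / 2.339e-06 = 2.127e+05 d
  layer 3 (clay): t_3 = 10.3 × 0.02 / 2.339e-06 = 88090 d
  layer 4 (fractured sandstone): t_4 = 10.8 × 0.04 / 2.339e-06 = 1.847e+05 d
Total t = Σ t_i = 9.268e+05 days = 2537 years.

2540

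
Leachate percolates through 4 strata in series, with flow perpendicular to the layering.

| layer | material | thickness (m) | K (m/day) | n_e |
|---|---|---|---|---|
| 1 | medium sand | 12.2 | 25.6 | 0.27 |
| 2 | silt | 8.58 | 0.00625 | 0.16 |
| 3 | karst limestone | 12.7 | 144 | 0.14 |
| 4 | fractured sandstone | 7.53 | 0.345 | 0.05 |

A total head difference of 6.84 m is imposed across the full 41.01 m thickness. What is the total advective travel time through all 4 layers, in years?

3.81

With flow normal to the layers, continuity requires the same specific discharge q through every layer.
Σ(b_i/K_i) = 12.2/25.6 + 8.58/0.00625 + 12.7/144 + 7.53/0.345 = 1395 d.
q = Δh / Σ(b_i/K_i) = 6.84 / 1395 = 0.004903 m/day.
In each layer the seepage velocity is v_i = q/n_i, so the layer transit time is t_i = b_i·n_i / q:
  layer 1 (medium sand): t_1 = 12.2 × 0.27 / 0.004903 = 671.9 d
  layer 2 (silt): t_2 = 8.58 × 0.16 / 0.004903 = 280.0 d
  layer 3 (karst limestone): t_3 = 12.7 × 0.14 / 0.004903 = 362.7 d
  layer 4 (fractured sandstone): t_4 = 7.53 × 0.05 / 0.004903 = 76.80 d
Total t = Σ t_i = 1391 days = 3.809 years.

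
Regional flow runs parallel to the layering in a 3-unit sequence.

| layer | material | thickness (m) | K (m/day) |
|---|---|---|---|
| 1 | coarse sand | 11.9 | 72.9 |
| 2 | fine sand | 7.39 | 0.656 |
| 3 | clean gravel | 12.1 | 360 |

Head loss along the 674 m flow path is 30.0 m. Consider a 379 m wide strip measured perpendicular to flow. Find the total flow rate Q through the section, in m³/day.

88200

Flow is parallel to layering, so each bed carries its own Darcy discharge and the transmissivities add.
Σ(K_i·b_i) = 72.9×11.9 + 0.656×7.39 + 360×12.1 = 5228 m²/day.
Hydraulic gradient i = Δh / L = 30.0 / 674 = 0.04451.
Q = Σ(K_i·b_i) · W · i = 5228 × 379 × 0.04451 = 88199 m³/day.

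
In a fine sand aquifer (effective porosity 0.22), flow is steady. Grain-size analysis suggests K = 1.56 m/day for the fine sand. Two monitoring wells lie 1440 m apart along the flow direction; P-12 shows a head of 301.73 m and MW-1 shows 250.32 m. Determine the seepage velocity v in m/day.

0.253

Hydraulic gradient i = (301.73 − 250.32) / 1440 = 51.41 / 1440 = 0.03570.
Darcy flux q = K · i = 1.560 × 0.03570 = 0.05569 m/day.
Seepage velocity v = q / n_e = 0.05569 / 0.22 = 0.2532 m/day.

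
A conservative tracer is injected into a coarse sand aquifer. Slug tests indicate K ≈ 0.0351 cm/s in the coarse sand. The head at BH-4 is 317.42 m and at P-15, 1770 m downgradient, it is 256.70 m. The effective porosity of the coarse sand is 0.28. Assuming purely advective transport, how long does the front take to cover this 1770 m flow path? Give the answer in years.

Convert K: 0.0351 cm/s × 864 = 30.33 m/day.
Hydraulic gradient i = (317.42 − 256.70) / 1770 = 60.72 / 1770 = 0.03431.
Darcy flux q = K · i = 30.33 × 0.03431 = 1.040 m/day.
Seepage velocity v = q / n_e = 1.040 / 0.28 = 3.716 m/day.
Travel time t = L / v = 1770 / 3.716 = 476.4 days = 1.304 years.

1.30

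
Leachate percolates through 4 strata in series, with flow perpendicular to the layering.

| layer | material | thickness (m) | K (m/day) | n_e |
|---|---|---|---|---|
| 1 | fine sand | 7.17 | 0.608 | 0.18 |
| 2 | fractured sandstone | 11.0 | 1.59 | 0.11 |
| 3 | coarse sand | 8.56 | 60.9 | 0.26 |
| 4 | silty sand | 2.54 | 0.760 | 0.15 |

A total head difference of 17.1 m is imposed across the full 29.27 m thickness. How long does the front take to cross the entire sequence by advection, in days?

With flow normal to the layers, continuity requires the same specific discharge q through every layer.
Σ(b_i/K_i) = 7.17/0.608 + 11.0/1.59 + 8.56/60.9 + 2.54/0.760 = 22.19 d.
q = Δh / Σ(b_i/K_i) = 17.1 / 22.19 = 0.7705 m/day.
In each layer the seepage velocity is v_i = q/n_i, so the layer transit time is t_i = b_i·n_i / q:
  layer 1 (fine sand): t_1 = 7.17 × 0.18 / 0.7705 = 1.675 d
  layer 2 (fractured sandstone): t_2 = 11.0 × 0.11 / 0.7705 = 1.570 d
  layer 3 (coarse sand): t_3 = 8.56 × 0.26 / 0.7705 = 2.889 d
  layer 4 (silty sand): t_4 = 2.54 × 0.15 / 0.7705 = 0.4945 d
Total t = Σ t_i = 6.629 days.

6.63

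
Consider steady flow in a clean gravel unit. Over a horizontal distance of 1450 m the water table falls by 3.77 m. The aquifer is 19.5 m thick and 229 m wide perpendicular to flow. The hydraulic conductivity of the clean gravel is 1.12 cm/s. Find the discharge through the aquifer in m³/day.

Convert K: 1.12 cm/s × 864 = 967.7 m/day.
Cross-sectional area A = 229 × 19.5 = 4466 m².
Hydraulic gradient i = Δh / L = 3.77 / 1450 = 0.002600.
Darcy's law: Q = K · A · i = 967.7 × 4466 × 0.002600 = 11235 m³/day.

11200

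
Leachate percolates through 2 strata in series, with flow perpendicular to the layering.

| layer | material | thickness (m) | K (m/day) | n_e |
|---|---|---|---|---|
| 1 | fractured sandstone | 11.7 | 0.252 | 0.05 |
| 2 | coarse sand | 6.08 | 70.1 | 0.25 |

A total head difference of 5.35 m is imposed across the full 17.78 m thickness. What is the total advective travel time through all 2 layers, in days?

With flow normal to the layers, continuity requires the same specific discharge q through every layer.
Σ(b_i/K_i) = 11.7/0.252 + 6.08/70.1 = 46.52 d.
q = Δh / Σ(b_i/K_i) = 5.35 / 46.52 = 0.1150 m/day.
In each layer the seepage velocity is v_i = q/n_i, so the layer transit time is t_i = b_i·n_i / q:
  layer 1 (fractured sandstone): t_1 = 11.7 × 0.05 / 0.1150 = 5.086 d
  layer 2 (coarse sand): t_2 = 6.08 × 0.25 / 0.1150 = 13.22 d
Total t = Σ t_i = 18.30 days.

18.3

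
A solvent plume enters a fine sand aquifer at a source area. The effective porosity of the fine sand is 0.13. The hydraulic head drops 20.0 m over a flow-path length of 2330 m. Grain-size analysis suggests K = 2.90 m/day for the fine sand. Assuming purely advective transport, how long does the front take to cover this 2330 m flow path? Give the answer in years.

33.3

Hydraulic gradient i = Δh / L = 20.0 / 2330 = 0.008584.
Darcy flux q = K · i = 2.900 × 0.008584 = 0.02489 m/day.
Seepage velocity v = q / n_e = 0.02489 / 0.13 = 0.1915 m/day.
Travel time t = L / v = 2330 / 0.1915 = 12168 days = 33.31 years.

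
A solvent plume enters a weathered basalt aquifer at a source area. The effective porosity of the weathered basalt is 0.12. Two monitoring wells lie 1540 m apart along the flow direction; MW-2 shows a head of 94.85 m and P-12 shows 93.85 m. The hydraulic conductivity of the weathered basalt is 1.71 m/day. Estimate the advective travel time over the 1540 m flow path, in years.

Hydraulic gradient i = (94.85 − 93.85) / 1540 = 1 / 1540 = 0.0006494.
Darcy flux q = K · i = 1.710 × 0.0006494 = 0.001110 m/day.
Seepage velocity v = q / n_e = 0.001110 / 0.12 = 0.009253 m/day.
Travel time t = L / v = 1540 / 0.009253 = 1.664e+05 days = 455.7 years.

456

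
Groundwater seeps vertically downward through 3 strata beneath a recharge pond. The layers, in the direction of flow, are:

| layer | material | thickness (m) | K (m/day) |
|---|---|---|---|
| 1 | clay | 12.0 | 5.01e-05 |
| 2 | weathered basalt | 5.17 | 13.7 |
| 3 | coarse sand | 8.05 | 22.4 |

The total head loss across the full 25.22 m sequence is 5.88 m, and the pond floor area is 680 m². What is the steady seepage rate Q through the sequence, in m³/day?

Flow is perpendicular to layering, so the layers act in series and the equivalent K is the thickness-weighted harmonic mean.
Total thickness L = 12.0 + 5.17 + 8.05 = 25.22 m.
Σ(b_i/K_i) = 12.0/5.01e-05 + 5.17/13.7 + 8.05/22.4 = 2.395e+05 d.
K_eq = L / Σ(b_i/K_i) = 25.22 / 2.395e+05 = 0.0001053 m/day.
Q = K_eq · A · (Δh/L) = 0.0001053 × 680 × (5.88/25.22) = 0.01669 m³/day.

0.0167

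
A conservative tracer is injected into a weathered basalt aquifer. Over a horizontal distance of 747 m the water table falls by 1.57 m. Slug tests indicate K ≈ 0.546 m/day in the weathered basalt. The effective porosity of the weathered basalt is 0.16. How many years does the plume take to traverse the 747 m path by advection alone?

285

Hydraulic gradient i = Δh / L = 1.57 / 747 = 0.002102.
Darcy flux q = K · i = 0.5460 × 0.002102 = 0.001148 m/day.
Seepage velocity v = q / n_e = 0.001148 / 0.16 = 0.007172 m/day.
Travel time t = L / v = 747 / 0.007172 = 1.042e+05 days = 285.2 years.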